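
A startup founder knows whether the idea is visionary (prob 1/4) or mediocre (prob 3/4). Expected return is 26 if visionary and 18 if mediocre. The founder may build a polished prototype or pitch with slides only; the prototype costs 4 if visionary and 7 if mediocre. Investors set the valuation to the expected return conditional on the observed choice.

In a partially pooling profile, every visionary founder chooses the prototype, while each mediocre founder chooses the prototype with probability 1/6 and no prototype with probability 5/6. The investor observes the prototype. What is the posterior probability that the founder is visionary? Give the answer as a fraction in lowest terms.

P(the prototype) = (1/4)·1 + (3/4)·(1/6) = 3/8.
By Bayes' rule, P(visionary | the prototype) = (1/4) / (3/8) = 2/3.

2/3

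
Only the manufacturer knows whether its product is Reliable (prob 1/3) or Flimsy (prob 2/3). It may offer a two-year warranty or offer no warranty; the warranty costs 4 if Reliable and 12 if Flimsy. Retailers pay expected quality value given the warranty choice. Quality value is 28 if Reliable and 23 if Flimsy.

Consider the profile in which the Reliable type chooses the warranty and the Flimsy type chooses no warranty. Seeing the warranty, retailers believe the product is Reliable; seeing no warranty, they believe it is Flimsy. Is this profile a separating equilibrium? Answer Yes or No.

Under these beliefs, the warranty earns price 28 and no warranty earns price 23.
Reliable: the warranty nets 28 − 4 = 24; no warranty nets 23. Reliable prefers the warranty.
Flimsy: the warranty nets 28 − 12 = 16; no warranty nets 23. Flimsy prefers no warranty.
Neither type deviates, so the separating profile is an equilibrium.

Yes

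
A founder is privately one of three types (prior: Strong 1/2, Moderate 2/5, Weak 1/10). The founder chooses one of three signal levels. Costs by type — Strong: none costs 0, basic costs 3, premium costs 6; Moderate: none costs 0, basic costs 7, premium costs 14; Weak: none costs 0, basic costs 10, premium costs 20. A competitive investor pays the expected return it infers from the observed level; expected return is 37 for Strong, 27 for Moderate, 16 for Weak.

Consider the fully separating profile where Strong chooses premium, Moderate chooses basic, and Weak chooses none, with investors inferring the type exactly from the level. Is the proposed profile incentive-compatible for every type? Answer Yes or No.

No

Separating valuations: premium → 37, basic → 27, none → 16.
Strong (assigned premium): none: 16 − 0 = 16; basic: 27 − 3 = 24; premium: 37 − 6 = 31. Strong stays.
Moderate (assigned basic): none: 16 − 0 = 16; basic: 27 − 7 = 20; premium: 37 − 14 = 23. Moderate prefers premium.
Weak (assigned none): none: 16 − 0 = 16; basic: 27 − 10 = 17; premium: 37 − 20 = 17. Weak prefers basic.
At least one type deviates; the separating profile fails.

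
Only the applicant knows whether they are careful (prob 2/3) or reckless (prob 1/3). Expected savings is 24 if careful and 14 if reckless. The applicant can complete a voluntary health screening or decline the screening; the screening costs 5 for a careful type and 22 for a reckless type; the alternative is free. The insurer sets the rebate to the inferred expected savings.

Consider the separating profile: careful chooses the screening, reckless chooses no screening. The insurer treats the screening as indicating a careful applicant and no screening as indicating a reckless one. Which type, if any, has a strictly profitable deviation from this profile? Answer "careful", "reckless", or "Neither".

Neither

The screening pays 24; no screening pays 14.
careful: assigned the screening, nets 24 − 5 = 19; deviating to no screening nets 14.
reckless: assigned no screening, nets 14; deviating to the screening nets 24 − 22 = 2.
Both types strictly prefer their assigned action; no profitable deviation.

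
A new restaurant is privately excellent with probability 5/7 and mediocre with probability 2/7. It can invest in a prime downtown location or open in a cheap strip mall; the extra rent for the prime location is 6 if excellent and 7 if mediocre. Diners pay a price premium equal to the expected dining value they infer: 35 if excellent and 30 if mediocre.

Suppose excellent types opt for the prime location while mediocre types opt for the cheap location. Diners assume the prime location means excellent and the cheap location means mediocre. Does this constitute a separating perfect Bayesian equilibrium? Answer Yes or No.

Under these beliefs, the prime location earns price premium 35 and the cheap location earns price premium 30.
excellent: the prime location nets 35 − 6 = 29; the cheap location nets 30. excellent would deviate to the cheap location.
mediocre: the prime location nets 35 − 7 = 28; the cheap location nets 30. mediocre prefers the cheap location.
excellent has a profitable deviation, so the profile is not an equilibrium.

No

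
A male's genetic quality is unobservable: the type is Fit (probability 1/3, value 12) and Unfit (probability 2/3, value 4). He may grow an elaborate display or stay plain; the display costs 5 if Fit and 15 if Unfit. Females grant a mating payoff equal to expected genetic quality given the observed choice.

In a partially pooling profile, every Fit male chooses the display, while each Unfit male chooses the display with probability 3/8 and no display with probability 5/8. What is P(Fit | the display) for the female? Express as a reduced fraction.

P(the display) = (1/3)·1 + (2/3)·(3/8) = 7/12.
By Bayes' rule, P(Fit | the display) = (1/3) / (7/12) = 4/7.

4/7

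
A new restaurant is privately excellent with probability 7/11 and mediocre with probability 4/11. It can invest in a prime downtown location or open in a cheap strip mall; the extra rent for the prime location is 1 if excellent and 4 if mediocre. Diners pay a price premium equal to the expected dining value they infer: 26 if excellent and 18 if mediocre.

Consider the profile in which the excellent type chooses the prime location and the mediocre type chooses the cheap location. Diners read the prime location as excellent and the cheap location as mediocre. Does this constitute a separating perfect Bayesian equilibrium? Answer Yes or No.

No

Under these beliefs, the prime location earns price premium 26 and the cheap location earns price premium 18.
excellent: the prime location nets 26 − 1 = 25; the cheap location nets 18. excellent prefers the prime location.
mediocre: the prime location nets 26 − 4 = 22; the cheap location nets 18. mediocre would deviate to the prime location.
mediocre has a profitable deviation, so the profile is not an equilibrium.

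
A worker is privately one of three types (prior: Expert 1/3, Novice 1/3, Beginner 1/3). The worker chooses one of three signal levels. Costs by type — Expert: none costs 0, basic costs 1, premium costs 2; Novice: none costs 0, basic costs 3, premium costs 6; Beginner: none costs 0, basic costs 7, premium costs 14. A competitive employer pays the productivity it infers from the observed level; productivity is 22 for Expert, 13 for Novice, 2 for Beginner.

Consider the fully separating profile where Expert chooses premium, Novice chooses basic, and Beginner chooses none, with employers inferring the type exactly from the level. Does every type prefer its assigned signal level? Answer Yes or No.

No

Separating wages: premium → 22, basic → 13, none → 2.
Expert (assigned premium): none: 2 − 0 = 2; basic: 13 − 1 = 12; premium: 22 − 2 = 20. Expert stays.
Novice (assigned basic): none: 2 − 0 = 2; basic: 13 − 3 = 10; premium: 22 − 6 = 16. Novice prefers premium.
Beginner (assigned none): none: 2 − 0 = 2; basic: 13 − 7 = 6; premium: 22 − 14 = 8. Beginner prefers premium.
At least one type deviates; the separating profile fails.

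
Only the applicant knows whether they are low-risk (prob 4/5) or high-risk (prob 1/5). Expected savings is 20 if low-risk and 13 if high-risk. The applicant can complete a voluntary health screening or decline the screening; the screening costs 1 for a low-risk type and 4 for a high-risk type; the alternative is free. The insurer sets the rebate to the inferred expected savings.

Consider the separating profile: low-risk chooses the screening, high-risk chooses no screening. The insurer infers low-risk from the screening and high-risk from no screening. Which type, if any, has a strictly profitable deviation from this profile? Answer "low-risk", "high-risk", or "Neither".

The screening pays 20; no screening pays 13.
low-risk: assigned the screening, nets 20 − 1 = 19; deviating to no screening nets 13.
high-risk: assigned no screening, nets 13; deviating to the screening nets 20 − 4 = 16.
The high-risk type gains 3 by deviating.

high-risk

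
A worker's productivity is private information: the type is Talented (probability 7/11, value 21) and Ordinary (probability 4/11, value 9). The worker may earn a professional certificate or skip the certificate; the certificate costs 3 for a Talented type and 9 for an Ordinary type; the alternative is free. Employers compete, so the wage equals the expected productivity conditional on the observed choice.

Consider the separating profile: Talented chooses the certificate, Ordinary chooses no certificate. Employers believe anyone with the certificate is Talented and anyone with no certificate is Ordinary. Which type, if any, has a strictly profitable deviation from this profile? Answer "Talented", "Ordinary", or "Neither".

The certificate pays 21; no certificate pays 9.
Talented: assigned the certificate, nets 21 − 3 = 18; deviating to no certificate nets 9.
Ordinary: assigned no certificate, nets 9; deviating to the certificate nets 21 − 9 = 12.
The Ordinary type gains 3 by deviating.

Ordinary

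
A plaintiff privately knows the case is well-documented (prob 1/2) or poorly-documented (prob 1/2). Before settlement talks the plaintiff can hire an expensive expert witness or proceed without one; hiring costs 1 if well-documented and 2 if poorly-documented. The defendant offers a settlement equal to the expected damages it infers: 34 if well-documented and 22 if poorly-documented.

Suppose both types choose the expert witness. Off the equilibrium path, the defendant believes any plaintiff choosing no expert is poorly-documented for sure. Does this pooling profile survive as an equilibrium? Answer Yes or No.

On path, the defendant holds the prior and pays 1/2·34 + 1/2·22 = 28. Off path (no expert), believing poorly-documented, it pays 22.
well-documented: the expert witness nets 28 − 1 = 27; no expert nets 22. well-documented stays.
poorly-documented: the expert witness nets 28 − 2 = 26; no expert nets 22. poorly-documented stays.
No type deviates, so pooling is sustained.

Yes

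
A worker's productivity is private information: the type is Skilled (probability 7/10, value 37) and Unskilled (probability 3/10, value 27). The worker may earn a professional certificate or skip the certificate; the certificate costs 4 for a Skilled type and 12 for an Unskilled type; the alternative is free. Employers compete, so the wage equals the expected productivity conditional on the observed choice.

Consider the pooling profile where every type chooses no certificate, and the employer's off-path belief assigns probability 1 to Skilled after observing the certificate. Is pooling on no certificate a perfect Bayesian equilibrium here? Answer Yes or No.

On path, the employer holds the prior and pays 7/10·37 + 3/10·27 = 34. Off path (the certificate), believing Skilled, it pays 37.
Skilled: no certificate nets 34; the certificate nets 37 − 4 = 33. Skilled stays.
Unskilled: no certificate nets 34; the certificate nets 37 − 12 = 25. Unskilled stays.
No type deviates, so pooling is sustained.

Yes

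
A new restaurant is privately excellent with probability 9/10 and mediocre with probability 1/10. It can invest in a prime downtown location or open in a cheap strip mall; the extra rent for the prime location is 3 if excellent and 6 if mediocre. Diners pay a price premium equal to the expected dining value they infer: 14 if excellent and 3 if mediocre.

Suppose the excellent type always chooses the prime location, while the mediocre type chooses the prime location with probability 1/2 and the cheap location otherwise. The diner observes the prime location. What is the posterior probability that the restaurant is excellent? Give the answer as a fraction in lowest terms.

18/19

P(the prime location) = (9/10)·1 + (1/10)·(1/2) = 19/20.
By Bayes' rule, P(excellent | the prime location) = (9/10) / (19/20) = 18/19.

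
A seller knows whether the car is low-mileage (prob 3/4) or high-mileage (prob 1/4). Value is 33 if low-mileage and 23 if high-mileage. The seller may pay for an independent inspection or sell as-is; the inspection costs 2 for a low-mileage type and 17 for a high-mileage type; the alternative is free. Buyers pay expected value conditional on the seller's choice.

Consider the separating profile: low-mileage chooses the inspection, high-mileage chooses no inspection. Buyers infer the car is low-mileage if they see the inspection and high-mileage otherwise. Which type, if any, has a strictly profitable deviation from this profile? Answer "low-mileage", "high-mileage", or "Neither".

Neither

The inspection pays 33; no inspection pays 23.
low-mileage: assigned the inspection, nets 33 − 2 = 31; deviating to no inspection nets 23.
high-mileage: assigned no inspection, nets 23; deviating to the inspection nets 33 − 17 = 16.
Both types strictly prefer their assigned action; no profitable deviation.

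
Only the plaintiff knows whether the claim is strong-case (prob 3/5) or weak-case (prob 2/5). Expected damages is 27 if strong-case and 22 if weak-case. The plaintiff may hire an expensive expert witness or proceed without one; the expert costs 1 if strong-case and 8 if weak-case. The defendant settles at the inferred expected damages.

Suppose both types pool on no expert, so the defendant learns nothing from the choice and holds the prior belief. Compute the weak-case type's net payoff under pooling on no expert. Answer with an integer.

25

Pooled settlement = 3/5·27 + 2/5·22 = 25.
weak-case pays no cost for no expert, so net payoff = 25.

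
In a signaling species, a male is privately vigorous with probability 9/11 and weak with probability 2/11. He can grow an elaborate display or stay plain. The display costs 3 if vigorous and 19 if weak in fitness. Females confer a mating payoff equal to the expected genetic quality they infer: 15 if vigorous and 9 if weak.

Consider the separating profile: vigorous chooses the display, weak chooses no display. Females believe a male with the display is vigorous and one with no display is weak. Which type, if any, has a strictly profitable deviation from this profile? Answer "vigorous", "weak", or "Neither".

Neither

The display pays 15; no display pays 9.
vigorous: assigned the display, nets 15 − 3 = 12; deviating to no display nets 9.
weak: assigned no display, nets 9; deviating to the display nets 15 − 19 = -4.
Both types strictly prefer their assigned action; no profitable deviation.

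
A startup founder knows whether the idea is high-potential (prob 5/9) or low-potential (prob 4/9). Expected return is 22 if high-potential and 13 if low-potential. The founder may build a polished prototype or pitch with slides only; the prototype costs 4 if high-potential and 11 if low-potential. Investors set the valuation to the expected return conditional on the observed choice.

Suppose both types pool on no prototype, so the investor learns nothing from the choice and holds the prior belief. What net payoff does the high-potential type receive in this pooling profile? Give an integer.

18

Pooled valuation = 5/9·22 + 4/9·13 = 18.
high-potential pays no cost for no prototype, so net payoff = 18.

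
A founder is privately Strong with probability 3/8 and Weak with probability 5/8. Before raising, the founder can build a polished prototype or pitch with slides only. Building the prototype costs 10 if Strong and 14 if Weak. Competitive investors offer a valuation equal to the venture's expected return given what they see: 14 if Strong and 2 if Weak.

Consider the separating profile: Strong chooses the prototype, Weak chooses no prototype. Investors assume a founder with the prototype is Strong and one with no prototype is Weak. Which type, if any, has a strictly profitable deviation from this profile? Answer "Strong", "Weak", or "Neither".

The prototype pays 14; no prototype pays 2.
Strong: assigned the prototype, nets 14 − 10 = 4; deviating to no prototype nets 2.
Weak: assigned no prototype, nets 2; deviating to the prototype nets 14 − 14 = 0.
Both types strictly prefer their assigned action; no profitable deviation.

Neither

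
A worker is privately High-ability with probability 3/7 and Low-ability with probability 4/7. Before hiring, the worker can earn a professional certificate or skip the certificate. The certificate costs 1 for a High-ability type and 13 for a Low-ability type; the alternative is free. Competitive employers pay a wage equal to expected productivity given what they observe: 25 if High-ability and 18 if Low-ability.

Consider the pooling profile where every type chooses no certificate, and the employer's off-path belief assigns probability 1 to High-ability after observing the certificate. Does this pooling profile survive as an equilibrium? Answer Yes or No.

No

On path, the employer holds the prior and pays 3/7·25 + 4/7·18 = 21. Off path (the certificate), believing High-ability, it pays 25.
High-ability: no certificate nets 21; the certificate nets 25 − 1 = 24. High-ability would deviate.
Low-ability: no certificate nets 21; the certificate nets 25 − 13 = 12. Low-ability stays.
A type deviates, so pooling fails.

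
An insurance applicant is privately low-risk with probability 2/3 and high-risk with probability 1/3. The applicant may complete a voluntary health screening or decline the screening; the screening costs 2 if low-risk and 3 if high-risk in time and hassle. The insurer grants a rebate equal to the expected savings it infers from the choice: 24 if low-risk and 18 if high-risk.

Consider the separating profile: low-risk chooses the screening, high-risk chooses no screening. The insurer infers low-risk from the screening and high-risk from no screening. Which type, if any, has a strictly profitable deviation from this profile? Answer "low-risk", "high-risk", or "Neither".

high-risk

The screening pays 24; no screening pays 18.
low-risk: assigned the screening, nets 24 − 2 = 22; deviating to no screening nets 18.
high-risk: assigned no screening, nets 18; deviating to the screening nets 24 − 3 = 21.
The high-risk type gains 3 by deviating.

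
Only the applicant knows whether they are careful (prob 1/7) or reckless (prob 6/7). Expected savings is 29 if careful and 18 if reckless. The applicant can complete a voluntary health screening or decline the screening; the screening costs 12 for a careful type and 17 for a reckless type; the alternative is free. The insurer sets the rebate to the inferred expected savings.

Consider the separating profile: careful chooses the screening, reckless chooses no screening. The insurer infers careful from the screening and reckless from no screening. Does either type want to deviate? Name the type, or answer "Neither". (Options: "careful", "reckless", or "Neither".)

The screening pays 29; no screening pays 18.
careful: assigned the screening, nets 29 − 12 = 17; deviating to no screening nets 18.
reckless: assigned no screening, nets 18; deviating to the screening nets 29 − 17 = 12.
The careful type gains 1 by deviating.

careful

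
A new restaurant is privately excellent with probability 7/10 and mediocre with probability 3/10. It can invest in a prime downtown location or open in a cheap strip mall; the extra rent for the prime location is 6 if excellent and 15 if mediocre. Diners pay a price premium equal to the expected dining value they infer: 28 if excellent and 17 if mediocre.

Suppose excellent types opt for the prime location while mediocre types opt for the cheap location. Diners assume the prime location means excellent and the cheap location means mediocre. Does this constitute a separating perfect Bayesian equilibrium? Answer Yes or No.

Under these beliefs, the prime location earns price premium 28 and the cheap location earns price premium 17.
excellent: the prime location nets 28 − 6 = 22; the cheap location nets 17. excellent prefers the prime location.
mediocre: the prime location nets 28 − 15 = 13; the cheap location nets 17. mediocre prefers the cheap location.
Neither type deviates, so the separating profile is an equilibrium.

Yes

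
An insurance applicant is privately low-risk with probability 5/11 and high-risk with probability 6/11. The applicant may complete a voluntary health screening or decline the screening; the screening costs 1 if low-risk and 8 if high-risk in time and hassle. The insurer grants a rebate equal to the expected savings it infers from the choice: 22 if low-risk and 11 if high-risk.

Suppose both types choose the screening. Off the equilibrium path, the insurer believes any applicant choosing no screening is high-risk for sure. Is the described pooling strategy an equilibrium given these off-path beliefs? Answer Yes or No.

On path, the insurer holds the prior and pays 5/11·22 + 6/11·11 = 16. Off path (no screening), believing high-risk, it pays 11.
low-risk: the screening nets 16 − 1 = 15; no screening nets 11. low-risk stays.
high-risk: the screening nets 16 − 8 = 8; no screening nets 11. high-risk would deviate.
A type deviates, so pooling fails.

No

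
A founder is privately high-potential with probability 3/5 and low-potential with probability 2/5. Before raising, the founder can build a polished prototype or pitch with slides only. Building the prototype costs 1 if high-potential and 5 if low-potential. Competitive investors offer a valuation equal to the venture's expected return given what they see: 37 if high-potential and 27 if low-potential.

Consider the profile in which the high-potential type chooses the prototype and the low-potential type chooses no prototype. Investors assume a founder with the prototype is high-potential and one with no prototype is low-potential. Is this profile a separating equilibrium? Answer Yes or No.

Under these beliefs, the prototype earns valuation 37 and no prototype earns valuation 27.
high-potential: the prototype nets 37 − 1 = 36; no prototype nets 27. high-potential prefers the prototype.
low-potential: the prototype nets 37 − 5 = 32; no prototype nets 27. low-potential would deviate to the prototype.
low-potential has a profitable deviation, so the profile is not an equilibrium.

No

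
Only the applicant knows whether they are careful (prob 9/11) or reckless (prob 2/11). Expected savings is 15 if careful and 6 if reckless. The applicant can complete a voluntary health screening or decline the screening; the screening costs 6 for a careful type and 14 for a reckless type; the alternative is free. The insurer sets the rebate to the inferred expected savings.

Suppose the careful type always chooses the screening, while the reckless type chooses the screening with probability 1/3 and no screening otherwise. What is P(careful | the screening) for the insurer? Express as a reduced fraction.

27/29

P(the screening) = (9/11)·1 + (2/11)·(1/3) = 29/33.
By Bayes' rule, P(careful | the screening) = (9/11) / (29/33) = 27/29.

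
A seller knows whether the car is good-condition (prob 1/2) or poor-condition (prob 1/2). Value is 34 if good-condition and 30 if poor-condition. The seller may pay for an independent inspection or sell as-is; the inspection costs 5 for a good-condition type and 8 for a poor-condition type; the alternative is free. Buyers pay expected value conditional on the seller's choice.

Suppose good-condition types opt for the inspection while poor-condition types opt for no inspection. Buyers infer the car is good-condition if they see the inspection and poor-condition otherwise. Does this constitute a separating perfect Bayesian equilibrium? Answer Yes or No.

No

Under these beliefs, the inspection earns price 34 and no inspection earns price 30.
good-condition: the inspection nets 34 − 5 = 29; no inspection nets 30. good-condition would deviate to no inspection.
poor-condition: the inspection nets 34 − 8 = 26; no inspection nets 30. poor-condition prefers no inspection.
good-condition has a profitable deviation, so the profile is not an equilibrium.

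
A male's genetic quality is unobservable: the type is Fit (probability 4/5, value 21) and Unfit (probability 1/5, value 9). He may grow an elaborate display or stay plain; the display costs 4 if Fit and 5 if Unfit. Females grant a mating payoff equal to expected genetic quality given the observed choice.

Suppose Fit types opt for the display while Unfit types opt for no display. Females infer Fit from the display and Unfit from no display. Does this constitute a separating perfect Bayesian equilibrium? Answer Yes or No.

No

Under these beliefs, the display earns mating payoff 21 and no display earns mating payoff 9.
Fit: the display nets 21 − 4 = 17; no display nets 9. Fit prefers the display.
Unfit: the display nets 21 − 5 = 16; no display nets 9. Unfit would deviate to the display.
Unfit has a profitable deviation, so the profile is not an equilibrium.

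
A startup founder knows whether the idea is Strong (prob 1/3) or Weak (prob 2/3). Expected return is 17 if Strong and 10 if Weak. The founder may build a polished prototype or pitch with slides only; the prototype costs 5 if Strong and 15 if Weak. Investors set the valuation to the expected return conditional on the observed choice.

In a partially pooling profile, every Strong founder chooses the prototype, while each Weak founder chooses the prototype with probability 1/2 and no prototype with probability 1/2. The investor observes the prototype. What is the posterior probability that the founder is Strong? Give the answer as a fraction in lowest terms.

1/2

P(the prototype) = (1/3)·1 + (2/3)·(1/2) = 2/3.
By Bayes' rule, P(Strong | the prototype) = (1/3) / (2/3) = 1/2.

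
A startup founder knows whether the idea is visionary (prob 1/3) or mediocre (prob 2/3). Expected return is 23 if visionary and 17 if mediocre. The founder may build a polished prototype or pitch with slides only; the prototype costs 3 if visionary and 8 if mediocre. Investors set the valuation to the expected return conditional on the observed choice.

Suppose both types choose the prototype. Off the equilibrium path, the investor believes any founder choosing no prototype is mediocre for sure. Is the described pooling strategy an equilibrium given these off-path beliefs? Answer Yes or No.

No

On path, the investor holds the prior and pays 1/3·23 + 2/3·17 = 19. Off path (no prototype), believing mediocre, it pays 17.
visionary: the prototype nets 19 − 3 = 16; no prototype nets 17. visionary would deviate.
mediocre: the prototype nets 19 − 8 = 11; no prototype nets 17. mediocre would deviate.
A type deviates, so pooling fails.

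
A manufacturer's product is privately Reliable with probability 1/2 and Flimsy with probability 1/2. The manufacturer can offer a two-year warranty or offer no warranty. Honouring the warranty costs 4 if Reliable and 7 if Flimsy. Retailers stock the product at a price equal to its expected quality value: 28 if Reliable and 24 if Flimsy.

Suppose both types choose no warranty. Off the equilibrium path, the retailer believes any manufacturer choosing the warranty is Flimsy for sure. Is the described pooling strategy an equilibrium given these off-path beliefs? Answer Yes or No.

Yes

On path, the retailer holds the prior and pays 1/2·28 + 1/2·24 = 26. Off path (the warranty), believing Flimsy, it pays 24.
Reliable: no warranty nets 26; the warranty nets 24 − 4 = 20. Reliable stays.
Flimsy: no warranty nets 26; the warranty nets 24 − 7 = 17. Flimsy stays.
No type deviates, so pooling is sustained.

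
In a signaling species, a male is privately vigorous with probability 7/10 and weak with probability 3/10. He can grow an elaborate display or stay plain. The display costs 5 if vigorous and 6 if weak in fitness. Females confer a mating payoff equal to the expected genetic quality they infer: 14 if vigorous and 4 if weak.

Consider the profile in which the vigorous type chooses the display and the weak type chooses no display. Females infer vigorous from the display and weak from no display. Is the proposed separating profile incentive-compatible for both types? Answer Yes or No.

Under these beliefs, the display earns mating payoff 14 and no display earns mating payoff 4.
vigorous: the display nets 14 − 5 = 9; no display nets 4. vigorous prefers the display.
weak: the display nets 14 − 6 = 8; no display nets 4. weak would deviate to the display.
weak has a profitable deviation, so the profile is not an equilibrium.

No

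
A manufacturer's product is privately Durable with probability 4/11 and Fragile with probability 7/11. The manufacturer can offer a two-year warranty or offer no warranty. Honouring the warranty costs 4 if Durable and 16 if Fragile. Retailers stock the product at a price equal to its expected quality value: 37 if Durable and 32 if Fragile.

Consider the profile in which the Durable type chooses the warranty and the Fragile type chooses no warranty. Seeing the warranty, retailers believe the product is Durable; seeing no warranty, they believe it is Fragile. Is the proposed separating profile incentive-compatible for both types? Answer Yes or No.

Under these beliefs, the warranty earns price 37 and no warranty earns price 32.
Durable: the warranty nets 37 − 4 = 33; no warranty nets 32. Durable prefers the warranty.
Fragile: the warranty nets 37 − 16 = 21; no warranty nets 32. Fragile prefers no warranty.
Neither type deviates, so the separating profile is an equilibrium.

Yes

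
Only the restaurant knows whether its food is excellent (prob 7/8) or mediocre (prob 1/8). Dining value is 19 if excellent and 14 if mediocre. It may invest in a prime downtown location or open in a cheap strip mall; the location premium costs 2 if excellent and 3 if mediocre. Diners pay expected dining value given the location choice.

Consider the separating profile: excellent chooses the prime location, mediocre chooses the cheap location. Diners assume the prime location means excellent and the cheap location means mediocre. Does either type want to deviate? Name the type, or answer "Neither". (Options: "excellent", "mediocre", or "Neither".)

The prime location pays 19; the cheap location pays 14.
excellent: assigned the prime location, nets 19 − 2 = 17; deviating to the cheap location nets 14.
mediocre: assigned the cheap location, nets 14; deviating to the prime location nets 19 − 3 = 16.
The mediocre type gains 2 by deviating.

mediocre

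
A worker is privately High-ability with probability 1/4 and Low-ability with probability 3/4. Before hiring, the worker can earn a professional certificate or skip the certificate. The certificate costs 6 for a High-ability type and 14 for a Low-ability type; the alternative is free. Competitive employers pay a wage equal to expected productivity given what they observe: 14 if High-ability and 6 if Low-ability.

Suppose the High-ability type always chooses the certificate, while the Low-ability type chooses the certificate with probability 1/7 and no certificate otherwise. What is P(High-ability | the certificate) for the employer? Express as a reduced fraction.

P(the certificate) = (1/4)·1 + (3/4)·(1/7) = 5/14.
By Bayes' rule, P(High-ability | the certificate) = (1/4) / (5/14) = 7/10.

7/10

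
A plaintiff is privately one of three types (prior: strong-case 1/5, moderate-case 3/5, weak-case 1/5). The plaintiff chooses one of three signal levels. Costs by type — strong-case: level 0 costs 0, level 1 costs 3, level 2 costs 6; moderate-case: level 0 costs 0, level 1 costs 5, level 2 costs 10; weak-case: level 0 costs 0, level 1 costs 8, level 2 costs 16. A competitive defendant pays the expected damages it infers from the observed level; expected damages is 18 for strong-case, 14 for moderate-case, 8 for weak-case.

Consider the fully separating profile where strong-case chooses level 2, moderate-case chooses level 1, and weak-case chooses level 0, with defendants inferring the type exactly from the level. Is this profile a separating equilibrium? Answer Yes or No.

Separating settlements: level 2 → 18, level 1 → 14, level 0 → 8.
strong-case (assigned level 2): level 0: 8 − 0 = 8; level 1: 14 − 3 = 11; level 2: 18 − 6 = 12. strong-case stays.
moderate-case (assigned level 1): level 0: 8 − 0 = 8; level 1: 14 − 5 = 9; level 2: 18 − 10 = 8. moderate-case stays.
weak-case (assigned level 0): level 0: 8 − 0 = 8; level 1: 14 − 8 = 6; level 2: 18 − 16 = 2. weak-case stays.
Every type prefers its assigned level; separation holds.

Yes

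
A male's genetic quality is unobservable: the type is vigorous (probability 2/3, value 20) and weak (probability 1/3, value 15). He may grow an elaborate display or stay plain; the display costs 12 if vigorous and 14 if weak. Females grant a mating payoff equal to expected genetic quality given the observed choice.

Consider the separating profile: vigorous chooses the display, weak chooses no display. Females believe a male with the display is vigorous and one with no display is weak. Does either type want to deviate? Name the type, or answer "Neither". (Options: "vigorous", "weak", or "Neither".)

The display pays 20; no display pays 15.
vigorous: assigned the display, nets 20 − 12 = 8; deviating to no display nets 15.
weak: assigned no display, nets 15; deviating to the display nets 20 − 14 = 6.
The vigorous type gains 7 by deviating.

vigorous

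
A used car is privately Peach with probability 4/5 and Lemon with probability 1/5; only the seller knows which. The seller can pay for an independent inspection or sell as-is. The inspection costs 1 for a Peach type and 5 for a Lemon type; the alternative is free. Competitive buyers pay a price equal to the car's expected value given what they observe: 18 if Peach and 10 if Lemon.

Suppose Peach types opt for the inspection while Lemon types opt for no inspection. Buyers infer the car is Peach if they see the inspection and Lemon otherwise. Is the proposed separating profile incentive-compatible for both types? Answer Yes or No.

No

Under these beliefs, the inspection earns price 18 and no inspection earns price 10.
Peach: the inspection nets 18 − 1 = 17; no inspection nets 10. Peach prefers the inspection.
Lemon: the inspection nets 18 − 5 = 13; no inspection nets 10. Lemon would deviate to the inspection.
Lemon has a profitable deviation, so the profile is not an equilibrium.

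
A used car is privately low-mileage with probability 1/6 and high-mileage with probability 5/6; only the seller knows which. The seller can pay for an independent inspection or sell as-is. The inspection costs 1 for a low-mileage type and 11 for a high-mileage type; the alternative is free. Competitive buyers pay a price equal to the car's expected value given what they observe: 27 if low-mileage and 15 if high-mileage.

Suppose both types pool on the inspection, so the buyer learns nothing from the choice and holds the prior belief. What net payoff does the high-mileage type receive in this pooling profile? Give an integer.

Pooled price = 1/6·27 + 5/6·15 = 17.
high-mileage pays cost 11 for the inspection, so net payoff = 17 − 11 = 6.

6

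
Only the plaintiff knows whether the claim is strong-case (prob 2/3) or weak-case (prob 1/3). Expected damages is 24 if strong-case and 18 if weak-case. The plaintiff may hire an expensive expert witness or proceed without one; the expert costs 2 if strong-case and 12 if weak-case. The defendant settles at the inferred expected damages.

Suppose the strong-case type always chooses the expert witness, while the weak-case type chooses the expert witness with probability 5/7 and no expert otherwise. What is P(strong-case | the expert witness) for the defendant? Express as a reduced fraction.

14/19

P(the expert witness) = (2/3)·1 + (1/3)·(5/7) = 19/21.
By Bayes' rule, P(strong-case | the expert witness) = (2/3) / (19/21) = 14/19.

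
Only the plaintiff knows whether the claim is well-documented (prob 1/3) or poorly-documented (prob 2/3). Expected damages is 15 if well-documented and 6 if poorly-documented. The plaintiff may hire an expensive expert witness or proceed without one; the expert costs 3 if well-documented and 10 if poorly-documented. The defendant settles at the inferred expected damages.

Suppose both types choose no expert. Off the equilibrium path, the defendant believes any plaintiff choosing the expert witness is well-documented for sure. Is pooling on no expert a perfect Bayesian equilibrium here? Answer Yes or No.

On path, the defendant holds the prior and pays 1/3·15 + 2/3·6 = 9. Off path (the expert witness), believing well-documented, it pays 15.
well-documented: no expert nets 9; the expert witness nets 15 − 3 = 12. well-documented would deviate.
poorly-documented: no expert nets 9; the expert witness nets 15 − 10 = 5. poorly-documented stays.
A type deviates, so pooling fails.

No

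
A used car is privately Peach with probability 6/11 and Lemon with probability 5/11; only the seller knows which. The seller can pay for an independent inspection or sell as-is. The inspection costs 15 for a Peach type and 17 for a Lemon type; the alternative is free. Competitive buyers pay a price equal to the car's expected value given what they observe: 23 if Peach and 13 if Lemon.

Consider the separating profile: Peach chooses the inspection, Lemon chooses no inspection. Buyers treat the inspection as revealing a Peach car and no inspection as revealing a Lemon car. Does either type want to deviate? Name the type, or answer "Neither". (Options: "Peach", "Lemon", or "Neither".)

The inspection pays 23; no inspection pays 13.
Peach: assigned the inspection, nets 23 − 15 = 8; deviating to no inspection nets 13.
Lemon: assigned no inspection, nets 13; deviating to the inspection nets 23 − 17 = 6.
The Peach type gains 5 by deviating.

Peach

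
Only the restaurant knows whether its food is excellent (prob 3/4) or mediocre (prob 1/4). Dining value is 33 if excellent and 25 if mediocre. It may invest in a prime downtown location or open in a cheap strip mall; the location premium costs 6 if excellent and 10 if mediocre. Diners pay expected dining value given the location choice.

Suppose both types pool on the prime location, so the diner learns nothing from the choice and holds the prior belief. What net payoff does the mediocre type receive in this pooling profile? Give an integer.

Pooled price premium = 3/4·33 + 1/4·25 = 31.
mediocre pays cost 10 for the prime location, so net payoff = 31 − 10 = 21.

21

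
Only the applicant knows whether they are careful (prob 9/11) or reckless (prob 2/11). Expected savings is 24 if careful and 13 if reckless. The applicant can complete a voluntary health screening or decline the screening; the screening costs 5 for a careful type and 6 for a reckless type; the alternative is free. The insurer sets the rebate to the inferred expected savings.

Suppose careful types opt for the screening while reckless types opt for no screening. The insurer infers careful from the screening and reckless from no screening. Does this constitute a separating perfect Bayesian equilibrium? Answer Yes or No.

Under these beliefs, the screening earns rebate 24 and no screening earns rebate 13.
careful: the screening nets 24 − 5 = 19; no screening nets 13. careful prefers the screening.
reckless: the screening nets 24 − 6 = 18; no screening nets 13. reckless would deviate to the screening.
reckless has a profitable deviation, so the profile is not an equilibrium.

No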